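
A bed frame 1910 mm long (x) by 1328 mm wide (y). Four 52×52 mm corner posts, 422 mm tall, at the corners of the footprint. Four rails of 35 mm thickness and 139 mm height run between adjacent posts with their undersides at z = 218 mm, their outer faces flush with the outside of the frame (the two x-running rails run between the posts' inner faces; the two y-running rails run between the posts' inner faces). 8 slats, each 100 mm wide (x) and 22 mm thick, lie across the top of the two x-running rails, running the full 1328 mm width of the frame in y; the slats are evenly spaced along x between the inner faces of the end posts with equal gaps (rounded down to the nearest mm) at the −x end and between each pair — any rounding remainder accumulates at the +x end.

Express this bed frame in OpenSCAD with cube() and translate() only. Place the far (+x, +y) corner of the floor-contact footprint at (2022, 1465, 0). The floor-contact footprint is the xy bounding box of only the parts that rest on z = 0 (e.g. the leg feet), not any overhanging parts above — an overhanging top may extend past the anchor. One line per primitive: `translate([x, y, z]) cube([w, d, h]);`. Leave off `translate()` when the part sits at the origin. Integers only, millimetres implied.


// slat z = rail_z + rail_h = 218 + 139 = 357
// slat gap = ⌊(1806 − 8·100) / 9⌋ = 111
translate([112, 137, 0]) cube([52, 52, 422]);
translate([112, 1413, 0]) cube([52, 52, 422]);
translate([1970, 137, 0]) cube([52, 52, 422]);
translate([1970, 1413, 0]) cube([52, 52, 422]);
translate([164, 137, 218]) cube([1806, 35, 139]);
translate([164, 1430, 218]) cube([1806, 35, 139]);
translate([112, 189, 218]) cube([35, 1224, 139]);
translate([1987, 189, 218]) cube([35, 1224, 139]);
translate([275, 137, 357]) cube([100, 1328, 22]);
translate([486, 137, 357]) cube([100, 1328, 22]);
translate([697, 137, 357]) cube([100, 1328, 22]);
translate([908, 137, 357]) cube([100, 1328, 22]);
translate([1119, 137, 357]) cube([100, 1328, 22]);
translate([1330, 137, 357]) cube([100, 1328, 22]);
translate([1541, 137, 357]) cube([100, 1328, 22]);
translate([1752, 137, 357]) cube([100, 1328, 22]);


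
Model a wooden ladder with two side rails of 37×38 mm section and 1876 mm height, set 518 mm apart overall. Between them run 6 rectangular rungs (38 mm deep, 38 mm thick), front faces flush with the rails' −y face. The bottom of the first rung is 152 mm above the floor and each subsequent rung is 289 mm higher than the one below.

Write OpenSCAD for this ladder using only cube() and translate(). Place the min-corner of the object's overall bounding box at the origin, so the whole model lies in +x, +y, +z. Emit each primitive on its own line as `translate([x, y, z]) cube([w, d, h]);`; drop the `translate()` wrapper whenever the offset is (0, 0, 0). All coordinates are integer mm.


cube([37, 38, 1876]);
translate([481, 0, 0]) cube([37, 38, 1876]);
translate([37, 0, 152]) cube([444, 38, 38]);
translate([37, 0, 441]) cube([444, 38, 38]);
translate([37, 0, 730]) cube([444, 38, 38]);
translate([37, 0, 1019]) cube([444, 38, 38]);
translate([37, 0, 1308]) cube([444, 38, 38]);
translate([37, 0, 1597]) cube([444, 38, 38]);


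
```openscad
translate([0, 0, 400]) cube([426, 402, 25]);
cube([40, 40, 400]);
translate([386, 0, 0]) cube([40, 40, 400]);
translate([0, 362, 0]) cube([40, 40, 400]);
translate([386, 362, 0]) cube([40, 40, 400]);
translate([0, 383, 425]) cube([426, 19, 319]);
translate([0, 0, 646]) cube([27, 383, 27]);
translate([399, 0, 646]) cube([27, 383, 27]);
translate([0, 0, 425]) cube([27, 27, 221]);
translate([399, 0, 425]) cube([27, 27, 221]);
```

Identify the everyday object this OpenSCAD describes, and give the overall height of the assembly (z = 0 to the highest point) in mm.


A chair. The overall height is 744 mm.

A slab on four corner posts with a tall panel at the back — a chair. The seat slab sits at z = 400 with thickness 25, and the 319 mm backrest starts at the seat top, so the overall height is 400 + 25 + 319 = 744 mm.


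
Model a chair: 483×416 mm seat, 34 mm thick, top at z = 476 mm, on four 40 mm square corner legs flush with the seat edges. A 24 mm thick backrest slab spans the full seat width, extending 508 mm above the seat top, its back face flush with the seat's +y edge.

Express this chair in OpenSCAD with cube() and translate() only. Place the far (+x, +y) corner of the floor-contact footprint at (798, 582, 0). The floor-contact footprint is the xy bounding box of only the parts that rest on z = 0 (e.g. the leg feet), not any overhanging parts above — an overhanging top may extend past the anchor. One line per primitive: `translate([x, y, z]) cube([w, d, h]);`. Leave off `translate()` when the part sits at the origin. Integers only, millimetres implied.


translate([315, 166, 442]) cube([483, 416, 34]);
translate([315, 166, 0]) cube([40, 40, 442]);
translate([758, 166, 0]) cube([40, 40, 442]);
translate([315, 542, 0]) cube([40, 40, 442]);
translate([758, 542, 0]) cube([40, 40, 442]);
translate([315, 558, 476]) cube([483, 24, 508]);


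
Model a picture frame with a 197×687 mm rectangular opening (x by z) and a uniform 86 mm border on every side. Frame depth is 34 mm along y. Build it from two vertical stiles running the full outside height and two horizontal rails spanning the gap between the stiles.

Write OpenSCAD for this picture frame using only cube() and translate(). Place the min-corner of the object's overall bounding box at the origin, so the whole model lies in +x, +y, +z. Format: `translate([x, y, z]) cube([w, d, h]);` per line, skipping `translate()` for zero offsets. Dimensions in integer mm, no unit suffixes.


cube([86, 34, 859]);
translate([283, 0, 0]) cube([86, 34, 859]);
translate([86, 0, 0]) cube([197, 34, 86]);
translate([86, 0, 773]) cube([197, 34, 86]);


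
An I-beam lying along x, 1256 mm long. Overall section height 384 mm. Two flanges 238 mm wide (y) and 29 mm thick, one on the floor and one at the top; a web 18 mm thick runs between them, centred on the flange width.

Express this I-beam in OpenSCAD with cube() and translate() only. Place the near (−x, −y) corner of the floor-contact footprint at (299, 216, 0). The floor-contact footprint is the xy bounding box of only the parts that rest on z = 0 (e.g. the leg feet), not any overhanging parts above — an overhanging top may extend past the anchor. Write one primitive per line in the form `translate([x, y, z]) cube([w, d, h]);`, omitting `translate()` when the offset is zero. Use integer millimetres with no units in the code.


translate([299, 216, 0]) cube([1256, 238, 29]);
translate([299, 326, 29]) cube([1256, 18, 326]);
translate([299, 216, 355]) cube([1256, 238, 29]);


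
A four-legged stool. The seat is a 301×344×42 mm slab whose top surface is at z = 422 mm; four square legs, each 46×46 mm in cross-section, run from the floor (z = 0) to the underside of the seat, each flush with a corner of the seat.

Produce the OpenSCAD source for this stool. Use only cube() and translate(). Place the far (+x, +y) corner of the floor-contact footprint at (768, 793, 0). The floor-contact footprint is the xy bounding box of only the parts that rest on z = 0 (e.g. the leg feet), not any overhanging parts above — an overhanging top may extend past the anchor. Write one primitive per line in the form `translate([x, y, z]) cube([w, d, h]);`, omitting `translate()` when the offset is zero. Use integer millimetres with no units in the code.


// leg_h = 422 - 42 = 380
translate([467, 449, 380]) cube([301, 344, 42]);
translate([467, 449, 0]) cube([46, 46, 380]);
translate([722, 449, 0]) cube([46, 46, 380]);
translate([467, 747, 0]) cube([46, 46, 380]);
translate([722, 747, 0]) cube([46, 46, 380]);


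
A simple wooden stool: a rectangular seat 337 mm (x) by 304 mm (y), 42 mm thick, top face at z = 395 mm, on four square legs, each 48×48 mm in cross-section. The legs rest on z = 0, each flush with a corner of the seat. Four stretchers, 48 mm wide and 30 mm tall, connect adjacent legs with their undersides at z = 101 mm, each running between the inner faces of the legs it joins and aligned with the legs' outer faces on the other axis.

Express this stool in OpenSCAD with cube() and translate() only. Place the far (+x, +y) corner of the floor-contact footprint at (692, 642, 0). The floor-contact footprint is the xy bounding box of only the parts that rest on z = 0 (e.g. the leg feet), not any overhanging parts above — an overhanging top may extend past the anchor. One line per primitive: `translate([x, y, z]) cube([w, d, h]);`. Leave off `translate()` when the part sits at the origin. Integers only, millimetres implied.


translate([355, 338, 353]) cube([337, 304, 42]);
translate([355, 338, 0]) cube([48, 48, 353]);
translate([644, 338, 0]) cube([48, 48, 353]);
translate([355, 594, 0]) cube([48, 48, 353]);
translate([644, 594, 0]) cube([48, 48, 353]);
translate([403, 338, 101]) cube([241, 48, 30]);
translate([403, 594, 101]) cube([241, 48, 30]);
translate([355, 386, 101]) cube([48, 208, 30]);
translate([644, 386, 101]) cube([48, 208, 30]);


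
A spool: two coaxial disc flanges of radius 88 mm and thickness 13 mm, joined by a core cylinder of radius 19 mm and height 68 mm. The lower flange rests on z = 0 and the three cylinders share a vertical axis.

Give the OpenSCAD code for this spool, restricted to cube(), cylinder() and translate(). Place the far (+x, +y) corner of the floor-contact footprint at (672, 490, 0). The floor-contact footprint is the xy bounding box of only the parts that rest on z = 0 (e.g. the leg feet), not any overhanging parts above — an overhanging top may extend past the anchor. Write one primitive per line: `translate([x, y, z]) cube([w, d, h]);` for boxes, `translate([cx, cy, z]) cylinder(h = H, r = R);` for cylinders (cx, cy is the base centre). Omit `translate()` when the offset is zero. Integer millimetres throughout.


translate([584, 402, 0]) cylinder(h = 13, r = 88);
translate([584, 402, 13]) cylinder(h = 68, r = 19);
translate([584, 402, 81]) cylinder(h = 13, r = 88);


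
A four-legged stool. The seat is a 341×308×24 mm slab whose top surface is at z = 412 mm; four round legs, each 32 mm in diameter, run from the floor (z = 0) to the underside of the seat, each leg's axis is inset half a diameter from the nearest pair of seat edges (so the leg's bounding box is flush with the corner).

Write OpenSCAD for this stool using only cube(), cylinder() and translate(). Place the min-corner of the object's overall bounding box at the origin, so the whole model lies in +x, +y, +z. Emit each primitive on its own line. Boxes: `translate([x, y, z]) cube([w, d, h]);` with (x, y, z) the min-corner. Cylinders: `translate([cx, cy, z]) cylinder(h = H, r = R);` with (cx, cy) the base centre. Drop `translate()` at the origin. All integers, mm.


translate([0, 0, 388]) cube([341, 308, 24]);
translate([16, 16, 0]) cylinder(h = 388, r = 16);
translate([325, 16, 0]) cylinder(h = 388, r = 16);
translate([16, 292, 0]) cylinder(h = 388, r = 16);
translate([325, 292, 0]) cylinder(h = 388, r = 16);


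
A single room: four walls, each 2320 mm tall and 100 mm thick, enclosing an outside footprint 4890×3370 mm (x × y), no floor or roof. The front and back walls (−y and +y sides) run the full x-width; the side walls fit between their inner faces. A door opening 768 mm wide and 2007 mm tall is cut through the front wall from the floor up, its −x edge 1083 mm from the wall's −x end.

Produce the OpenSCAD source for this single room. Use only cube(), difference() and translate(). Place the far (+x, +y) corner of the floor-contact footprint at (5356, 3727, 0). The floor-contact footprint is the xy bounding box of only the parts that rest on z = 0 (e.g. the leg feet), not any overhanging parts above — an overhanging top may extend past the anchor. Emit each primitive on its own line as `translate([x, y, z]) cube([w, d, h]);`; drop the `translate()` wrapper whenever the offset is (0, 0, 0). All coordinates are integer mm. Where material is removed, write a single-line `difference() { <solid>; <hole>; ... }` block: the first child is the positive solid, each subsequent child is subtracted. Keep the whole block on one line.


difference() { translate([466, 357, 0]) cube([4890, 100, 2320]); translate([1549, 357, 0]) cube([768, 100, 2007]); }
translate([466, 3627, 0]) cube([4890, 100, 2320]);
translate([466, 457, 0]) cube([100, 3170, 2320]);
translate([5256, 457, 0]) cube([100, 3170, 2320]);


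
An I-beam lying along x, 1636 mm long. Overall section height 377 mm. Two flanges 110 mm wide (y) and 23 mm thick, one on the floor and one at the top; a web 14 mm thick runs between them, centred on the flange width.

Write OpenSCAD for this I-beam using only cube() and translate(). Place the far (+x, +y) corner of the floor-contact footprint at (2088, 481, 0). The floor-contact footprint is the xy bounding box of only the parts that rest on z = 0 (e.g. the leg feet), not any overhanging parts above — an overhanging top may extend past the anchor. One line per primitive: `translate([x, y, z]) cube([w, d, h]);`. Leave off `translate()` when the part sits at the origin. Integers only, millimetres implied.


translate([452, 371, 0]) cube([1636, 110, 23]);
translate([452, 419, 23]) cube([1636, 14, 331]);
translate([452, 371, 354]) cube([1636, 110, 23]);


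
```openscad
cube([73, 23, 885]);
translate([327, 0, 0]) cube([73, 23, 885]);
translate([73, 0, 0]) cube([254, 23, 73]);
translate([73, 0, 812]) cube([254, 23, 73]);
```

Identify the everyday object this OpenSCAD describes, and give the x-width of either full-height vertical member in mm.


A picture frame. The border width is 73 mm.

Four thin pieces enclosing a rectangular opening — a picture frame. The two full-height stiles are 885 mm tall; the top rail sits at z = 812 and is 73 mm tall, so the border above the opening is 885 − 812 = 73 mm, matching the stile x-width.


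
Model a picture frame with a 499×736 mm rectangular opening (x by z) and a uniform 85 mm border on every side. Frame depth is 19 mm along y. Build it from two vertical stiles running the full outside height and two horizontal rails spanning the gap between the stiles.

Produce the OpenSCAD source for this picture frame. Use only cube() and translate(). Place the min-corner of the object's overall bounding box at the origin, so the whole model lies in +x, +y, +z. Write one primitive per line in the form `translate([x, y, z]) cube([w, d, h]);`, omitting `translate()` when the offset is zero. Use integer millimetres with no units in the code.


cube([85, 19, 906]);
translate([584, 0, 0]) cube([85, 19, 906]);
translate([85, 0, 0]) cube([499, 19, 85]);
translate([85, 0, 821]) cube([499, 19, 85]);


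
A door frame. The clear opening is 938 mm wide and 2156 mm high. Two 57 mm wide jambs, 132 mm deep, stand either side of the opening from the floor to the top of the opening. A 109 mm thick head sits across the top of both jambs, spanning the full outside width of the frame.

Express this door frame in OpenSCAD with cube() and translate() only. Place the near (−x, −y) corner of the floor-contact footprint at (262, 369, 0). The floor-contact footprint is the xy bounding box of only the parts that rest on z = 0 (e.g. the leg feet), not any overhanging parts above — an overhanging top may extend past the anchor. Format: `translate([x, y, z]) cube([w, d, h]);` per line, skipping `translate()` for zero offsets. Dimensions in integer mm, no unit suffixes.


translate([262, 369, 0]) cube([57, 132, 2156]);
translate([1257, 369, 0]) cube([57, 132, 2156]);
translate([262, 369, 2156]) cube([1052, 132, 109]);


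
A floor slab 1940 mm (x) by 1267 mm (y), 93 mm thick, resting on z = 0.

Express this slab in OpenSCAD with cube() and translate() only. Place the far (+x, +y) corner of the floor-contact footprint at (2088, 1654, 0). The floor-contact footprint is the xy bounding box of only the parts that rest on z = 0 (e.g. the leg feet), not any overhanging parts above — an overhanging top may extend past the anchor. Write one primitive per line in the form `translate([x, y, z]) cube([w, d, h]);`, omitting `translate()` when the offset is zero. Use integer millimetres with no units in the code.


translate([148, 387, 0]) cube([1940, 1267, 93]);


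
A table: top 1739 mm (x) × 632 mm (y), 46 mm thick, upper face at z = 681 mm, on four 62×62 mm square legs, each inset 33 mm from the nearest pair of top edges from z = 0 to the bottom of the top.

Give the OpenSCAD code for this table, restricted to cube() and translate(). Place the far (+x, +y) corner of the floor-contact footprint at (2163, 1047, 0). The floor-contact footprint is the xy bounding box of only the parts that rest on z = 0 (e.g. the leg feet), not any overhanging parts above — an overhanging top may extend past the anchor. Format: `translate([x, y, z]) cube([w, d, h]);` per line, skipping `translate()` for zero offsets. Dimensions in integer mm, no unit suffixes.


translate([457, 448, 635]) cube([1739, 632, 46]);
translate([490, 481, 0]) cube([62, 62, 635]);
translate([2101, 481, 0]) cube([62, 62, 635]);
translate([490, 985, 0]) cube([62, 62, 635]);
translate([2101, 985, 0]) cube([62, 62, 635]);


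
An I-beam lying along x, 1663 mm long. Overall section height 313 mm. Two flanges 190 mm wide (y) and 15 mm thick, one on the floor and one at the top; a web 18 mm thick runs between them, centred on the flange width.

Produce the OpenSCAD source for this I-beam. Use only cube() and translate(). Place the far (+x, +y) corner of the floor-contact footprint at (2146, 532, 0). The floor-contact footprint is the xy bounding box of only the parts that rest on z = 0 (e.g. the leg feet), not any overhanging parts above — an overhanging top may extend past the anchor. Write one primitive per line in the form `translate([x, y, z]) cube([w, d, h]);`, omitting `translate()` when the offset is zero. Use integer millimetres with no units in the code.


translate([483, 342, 0]) cube([1663, 190, 15]);
translate([483, 428, 15]) cube([1663, 18, 283]);
translate([483, 342, 298]) cube([1663, 190, 15]);


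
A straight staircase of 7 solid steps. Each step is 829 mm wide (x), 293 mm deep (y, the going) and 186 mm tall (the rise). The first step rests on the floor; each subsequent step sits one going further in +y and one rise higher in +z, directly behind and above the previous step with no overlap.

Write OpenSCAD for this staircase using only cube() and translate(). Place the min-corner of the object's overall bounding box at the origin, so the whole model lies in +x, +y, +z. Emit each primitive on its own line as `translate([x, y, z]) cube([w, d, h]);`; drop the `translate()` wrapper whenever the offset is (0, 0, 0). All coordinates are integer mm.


cube([829, 293, 186]);
translate([0, 293, 186]) cube([829, 293, 186]);
translate([0, 586, 372]) cube([829, 293, 186]);
translate([0, 879, 558]) cube([829, 293, 186]);
translate([0, 1172, 744]) cube([829, 293, 186]);
translate([0, 1465, 930]) cube([829, 293, 186]);
translate([0, 1758, 1116]) cube([829, 293, 186]);


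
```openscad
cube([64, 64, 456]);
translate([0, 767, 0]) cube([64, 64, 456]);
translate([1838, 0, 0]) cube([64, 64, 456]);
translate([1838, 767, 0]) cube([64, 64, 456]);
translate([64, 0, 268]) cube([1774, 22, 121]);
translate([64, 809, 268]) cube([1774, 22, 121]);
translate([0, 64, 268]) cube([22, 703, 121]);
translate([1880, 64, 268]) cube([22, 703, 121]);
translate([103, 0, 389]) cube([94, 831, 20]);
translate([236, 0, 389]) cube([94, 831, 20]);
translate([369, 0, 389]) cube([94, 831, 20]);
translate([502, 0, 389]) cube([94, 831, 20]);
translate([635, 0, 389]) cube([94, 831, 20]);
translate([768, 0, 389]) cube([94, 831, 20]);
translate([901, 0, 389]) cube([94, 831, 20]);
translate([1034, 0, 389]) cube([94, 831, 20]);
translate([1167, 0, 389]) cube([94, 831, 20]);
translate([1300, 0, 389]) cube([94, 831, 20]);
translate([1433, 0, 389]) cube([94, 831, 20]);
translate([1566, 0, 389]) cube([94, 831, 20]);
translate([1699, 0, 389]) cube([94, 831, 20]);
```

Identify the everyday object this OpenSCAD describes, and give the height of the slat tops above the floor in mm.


A bed frame. The slat-top height is 409 mm.

Four posts, four rails, and a row of slats — a bed frame. Slats sit on the rails at z = 268 + 121 = 389; with slat thickness 20, the top is 409 mm.


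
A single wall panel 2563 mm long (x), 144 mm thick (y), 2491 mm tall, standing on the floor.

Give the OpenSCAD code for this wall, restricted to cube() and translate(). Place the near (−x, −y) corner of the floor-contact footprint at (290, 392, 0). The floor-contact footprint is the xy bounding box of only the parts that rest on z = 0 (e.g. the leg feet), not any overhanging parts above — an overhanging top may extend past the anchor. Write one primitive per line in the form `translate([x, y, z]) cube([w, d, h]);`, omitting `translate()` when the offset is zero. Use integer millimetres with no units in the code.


translate([290, 392, 0]) cube([2563, 144, 2491]);


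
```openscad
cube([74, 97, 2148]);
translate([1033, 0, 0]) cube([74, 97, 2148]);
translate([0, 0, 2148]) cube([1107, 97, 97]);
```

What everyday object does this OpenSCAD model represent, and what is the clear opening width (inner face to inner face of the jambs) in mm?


A door frame. The clear opening width is 959 mm.

Two 2148 mm tall posts with a header on top — a door frame. The left jamb is 74 mm wide at x = 0; the right jamb starts at x = 1033. The clear opening is 1033 − 74 = 959 mm.


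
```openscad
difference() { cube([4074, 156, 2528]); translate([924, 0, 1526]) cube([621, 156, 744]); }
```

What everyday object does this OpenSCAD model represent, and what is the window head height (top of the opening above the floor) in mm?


A wall with a window opening. The window head height is 2270 mm.

A wall with a rectangular opening subtracted — a window. Sill at z = 1526, opening 744 mm tall, so the head is at 1526 + 744 = 2270 mm.


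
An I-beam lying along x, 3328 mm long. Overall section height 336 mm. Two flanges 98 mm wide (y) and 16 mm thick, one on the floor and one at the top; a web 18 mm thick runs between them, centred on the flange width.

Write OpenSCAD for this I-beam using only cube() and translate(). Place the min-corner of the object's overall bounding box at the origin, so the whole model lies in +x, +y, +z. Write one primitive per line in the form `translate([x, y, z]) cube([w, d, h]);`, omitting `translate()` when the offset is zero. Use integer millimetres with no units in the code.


cube([3328, 98, 16]);
translate([0, 40, 16]) cube([3328, 18, 304]);
translate([0, 0, 320]) cube([3328, 98, 16]);


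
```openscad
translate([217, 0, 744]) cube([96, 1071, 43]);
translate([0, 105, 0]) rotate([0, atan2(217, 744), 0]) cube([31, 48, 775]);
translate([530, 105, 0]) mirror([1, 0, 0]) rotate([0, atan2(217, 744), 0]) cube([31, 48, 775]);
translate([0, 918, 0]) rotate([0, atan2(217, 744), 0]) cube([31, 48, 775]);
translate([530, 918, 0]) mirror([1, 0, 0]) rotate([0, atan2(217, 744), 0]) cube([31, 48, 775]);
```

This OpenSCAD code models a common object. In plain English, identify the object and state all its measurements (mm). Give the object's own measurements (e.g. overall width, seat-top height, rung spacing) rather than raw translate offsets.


A sawhorse. A 96×1071×43 mm beam (x, y, z) sits on two A-frame leg pairs. Each pair is two raked legs of 31×48 mm section (48 mm along y) splaying symmetrically in x. Each leg rises 744 mm vertically over 217 mm of horizontal reach and is 775 mm long along its own axis. Every leg's outer bottom edge rests on the floor and its outer top edge meets a bottom edge of the beam — the left legs (tilting toward +x) meet the beam's −x bottom edge, the right legs (their mirror images, tilting toward −x) meet its +x bottom edge — so the leg tops tuck under the beam, the beam's underside is 744 mm above the floor, and the feet are 530 mm apart outside-to-outside with the beam centred between them. The two leg pairs are set in 105 mm from either end of the beam.


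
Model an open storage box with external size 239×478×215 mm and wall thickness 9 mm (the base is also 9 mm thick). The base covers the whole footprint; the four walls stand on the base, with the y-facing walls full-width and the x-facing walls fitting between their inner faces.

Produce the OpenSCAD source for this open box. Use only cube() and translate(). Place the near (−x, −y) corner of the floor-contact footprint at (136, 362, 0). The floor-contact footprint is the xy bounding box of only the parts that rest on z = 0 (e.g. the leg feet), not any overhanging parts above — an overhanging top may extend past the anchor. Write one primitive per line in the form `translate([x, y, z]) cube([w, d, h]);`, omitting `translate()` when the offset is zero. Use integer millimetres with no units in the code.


translate([136, 362, 0]) cube([239, 478, 9]);
translate([136, 362, 9]) cube([239, 9, 206]);
translate([136, 831, 9]) cube([239, 9, 206]);
translate([136, 371, 9]) cube([9, 460, 206]);
translate([366, 371, 9]) cube([9, 460, 206]);


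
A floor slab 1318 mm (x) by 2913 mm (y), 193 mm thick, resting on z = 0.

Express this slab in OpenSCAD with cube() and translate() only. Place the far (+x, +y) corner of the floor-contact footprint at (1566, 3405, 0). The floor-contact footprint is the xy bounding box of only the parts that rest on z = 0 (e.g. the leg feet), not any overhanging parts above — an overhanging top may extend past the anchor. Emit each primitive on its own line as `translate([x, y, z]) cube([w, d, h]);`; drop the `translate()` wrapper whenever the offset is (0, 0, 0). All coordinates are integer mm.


translate([248, 492, 0]) cube([1318, 2913, 193]);


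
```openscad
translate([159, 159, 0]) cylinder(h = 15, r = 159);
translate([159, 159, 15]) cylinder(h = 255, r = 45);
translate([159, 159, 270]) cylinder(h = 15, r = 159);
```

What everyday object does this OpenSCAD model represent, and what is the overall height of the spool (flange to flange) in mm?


A spool. The overall height is 285 mm.

Three coaxial cylinders, large–small–large — a spool. Two 15 mm flanges and a 255 mm core give 15 + 255 + 15 = 285 mm.


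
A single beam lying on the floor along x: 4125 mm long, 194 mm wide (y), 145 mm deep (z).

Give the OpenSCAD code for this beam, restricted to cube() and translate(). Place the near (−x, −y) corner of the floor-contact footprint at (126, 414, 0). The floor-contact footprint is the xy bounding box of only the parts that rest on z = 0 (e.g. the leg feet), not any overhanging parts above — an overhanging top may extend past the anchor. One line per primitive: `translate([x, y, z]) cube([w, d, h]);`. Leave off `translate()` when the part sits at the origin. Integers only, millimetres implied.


translate([126, 414, 0]) cube([4125, 194, 145]);


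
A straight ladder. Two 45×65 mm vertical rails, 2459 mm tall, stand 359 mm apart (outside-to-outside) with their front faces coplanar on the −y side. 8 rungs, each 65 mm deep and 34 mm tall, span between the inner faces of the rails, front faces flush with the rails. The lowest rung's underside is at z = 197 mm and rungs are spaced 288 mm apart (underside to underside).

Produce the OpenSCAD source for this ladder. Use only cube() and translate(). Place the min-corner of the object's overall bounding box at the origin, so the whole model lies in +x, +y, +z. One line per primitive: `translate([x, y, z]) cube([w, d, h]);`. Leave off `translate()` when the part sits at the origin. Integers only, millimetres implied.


cube([45, 65, 2459]);
translate([314, 0, 0]) cube([45, 65, 2459]);
translate([45, 0, 197]) cube([269, 65, 34]);
translate([45, 0, 485]) cube([269, 65, 34]);
translate([45, 0, 773]) cube([269, 65, 34]);
translate([45, 0, 1061]) cube([269, 65, 34]);
translate([45, 0, 1349]) cube([269, 65, 34]);
translate([45, 0, 1637]) cube([269, 65, 34]);
translate([45, 0, 1925]) cube([269, 65, 34]);
translate([45, 0, 2213]) cube([269, 65, 34]);


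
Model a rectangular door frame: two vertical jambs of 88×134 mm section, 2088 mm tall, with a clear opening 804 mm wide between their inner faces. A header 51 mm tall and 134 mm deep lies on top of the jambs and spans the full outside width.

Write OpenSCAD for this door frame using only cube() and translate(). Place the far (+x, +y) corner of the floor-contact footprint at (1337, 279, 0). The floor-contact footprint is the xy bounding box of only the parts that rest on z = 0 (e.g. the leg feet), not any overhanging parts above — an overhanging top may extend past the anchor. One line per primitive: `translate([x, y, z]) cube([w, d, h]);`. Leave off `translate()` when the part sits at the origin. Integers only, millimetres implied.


translate([357, 145, 0]) cube([88, 134, 2088]);
translate([1249, 145, 0]) cube([88, 134, 2088]);
translate([357, 145, 2088]) cube([980, 134, 51]);


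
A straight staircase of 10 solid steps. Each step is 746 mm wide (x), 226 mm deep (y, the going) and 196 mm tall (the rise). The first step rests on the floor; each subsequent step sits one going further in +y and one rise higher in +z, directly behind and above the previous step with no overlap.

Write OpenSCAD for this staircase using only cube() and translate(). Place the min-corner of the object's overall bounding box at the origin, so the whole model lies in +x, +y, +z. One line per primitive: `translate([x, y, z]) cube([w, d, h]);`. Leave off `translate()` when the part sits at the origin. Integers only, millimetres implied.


cube([746, 226, 196]);
translate([0, 226, 196]) cube([746, 226, 196]);
translate([0, 452, 392]) cube([746, 226, 196]);
translate([0, 678, 588]) cube([746, 226, 196]);
translate([0, 904, 784]) cube([746, 226, 196]);
translate([0, 1130, 980]) cube([746, 226, 196]);
translate([0, 1356, 1176]) cube([746, 226, 196]);
translate([0, 1582, 1372]) cube([746, 226, 196]);
translate([0, 1808, 1568]) cube([746, 226, 196]);
translate([0, 2034, 1764]) cube([746, 226, 196]);


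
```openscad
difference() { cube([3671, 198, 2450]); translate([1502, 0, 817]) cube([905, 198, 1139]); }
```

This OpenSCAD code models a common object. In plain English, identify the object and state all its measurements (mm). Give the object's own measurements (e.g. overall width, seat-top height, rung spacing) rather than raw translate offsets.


A wall 3671 mm long (x), 198 mm thick (y), 2450 mm tall, with a rectangular window opening cut through it. The opening is 905 mm wide and 1139 mm tall; its sill is at z = 817 mm and its near (−x) edge is 1502 mm from the wall's −x end. The opening passes through the full wall thickness.


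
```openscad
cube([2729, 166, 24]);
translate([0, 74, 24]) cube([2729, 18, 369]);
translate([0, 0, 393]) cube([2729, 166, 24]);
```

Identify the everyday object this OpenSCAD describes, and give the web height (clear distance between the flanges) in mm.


An I-beam. The web height is 369 mm.

Two wide flanges with a thin centred web — an I-beam. Overall 417 mm minus two 24 mm flanges gives a web of 417 − 2·24 = 369 mm.


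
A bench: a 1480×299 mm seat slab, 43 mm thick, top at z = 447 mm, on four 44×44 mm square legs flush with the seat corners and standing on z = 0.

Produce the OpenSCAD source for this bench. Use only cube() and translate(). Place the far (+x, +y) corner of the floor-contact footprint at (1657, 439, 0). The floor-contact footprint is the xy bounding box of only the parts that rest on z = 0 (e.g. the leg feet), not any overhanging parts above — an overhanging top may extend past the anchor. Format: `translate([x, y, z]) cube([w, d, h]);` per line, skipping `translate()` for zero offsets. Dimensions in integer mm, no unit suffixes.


// leg_h = 447 − 43 = 404
translate([177, 140, 404]) cube([1480, 299, 43]);
translate([177, 140, 0]) cube([44, 44, 404]);
translate([177, 395, 0]) cube([44, 44, 404]);
translate([1613, 140, 0]) cube([44, 44, 404]);
translate([1613, 395, 0]) cube([44, 44, 404]);


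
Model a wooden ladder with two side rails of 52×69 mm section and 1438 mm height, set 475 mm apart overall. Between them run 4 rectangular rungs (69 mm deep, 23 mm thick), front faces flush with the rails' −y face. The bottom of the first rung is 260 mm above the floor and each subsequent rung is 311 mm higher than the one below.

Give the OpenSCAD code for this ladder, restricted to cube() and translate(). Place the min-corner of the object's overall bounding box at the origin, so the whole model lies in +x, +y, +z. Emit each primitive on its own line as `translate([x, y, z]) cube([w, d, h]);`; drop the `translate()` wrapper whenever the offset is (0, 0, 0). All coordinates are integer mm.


cube([52, 69, 1438]);
translate([423, 0, 0]) cube([52, 69, 1438]);
translate([52, 0, 260]) cube([371, 69, 23]);
translate([52, 0, 571]) cube([371, 69, 23]);
translate([52, 0, 882]) cube([371, 69, 23]);
translate([52, 0, 1193]) cube([371, 69, 23]);


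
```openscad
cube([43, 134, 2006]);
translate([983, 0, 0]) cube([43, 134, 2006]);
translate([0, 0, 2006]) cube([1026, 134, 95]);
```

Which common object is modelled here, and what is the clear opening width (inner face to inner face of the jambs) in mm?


A door frame. The clear opening width is 940 mm.

Two 2006 mm tall posts with a header on top — a door frame. The left jamb is 43 mm wide at x = 0; the right jamb starts at x = 983. The clear opening is 983 − 43 = 940 mm.


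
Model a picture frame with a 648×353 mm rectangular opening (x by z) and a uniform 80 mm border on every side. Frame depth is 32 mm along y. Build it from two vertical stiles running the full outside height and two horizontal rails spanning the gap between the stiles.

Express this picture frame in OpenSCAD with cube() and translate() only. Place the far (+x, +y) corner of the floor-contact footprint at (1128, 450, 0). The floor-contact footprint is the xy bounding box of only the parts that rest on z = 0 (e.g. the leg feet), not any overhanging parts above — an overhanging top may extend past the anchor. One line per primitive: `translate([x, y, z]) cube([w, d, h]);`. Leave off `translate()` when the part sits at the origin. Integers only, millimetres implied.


translate([320, 418, 0]) cube([80, 32, 513]);
translate([1048, 418, 0]) cube([80, 32, 513]);
translate([400, 418, 0]) cube([648, 32, 80]);
translate([400, 418, 433]) cube([648, 32, 80]);


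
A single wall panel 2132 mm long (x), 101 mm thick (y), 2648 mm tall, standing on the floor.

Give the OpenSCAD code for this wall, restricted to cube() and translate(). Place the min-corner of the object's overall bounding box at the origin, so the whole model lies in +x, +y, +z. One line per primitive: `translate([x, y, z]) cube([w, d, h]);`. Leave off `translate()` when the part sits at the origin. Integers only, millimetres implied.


cube([2132, 101, 2648]);


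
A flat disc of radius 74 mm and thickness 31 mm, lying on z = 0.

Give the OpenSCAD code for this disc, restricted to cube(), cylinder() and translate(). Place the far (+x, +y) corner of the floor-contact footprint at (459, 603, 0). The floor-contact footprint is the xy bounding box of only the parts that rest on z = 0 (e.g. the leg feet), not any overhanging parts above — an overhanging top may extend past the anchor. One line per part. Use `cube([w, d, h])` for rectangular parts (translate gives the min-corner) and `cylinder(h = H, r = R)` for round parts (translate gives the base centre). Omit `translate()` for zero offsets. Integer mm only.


translate([385, 529, 0]) cylinder(h = 31, r = 74);


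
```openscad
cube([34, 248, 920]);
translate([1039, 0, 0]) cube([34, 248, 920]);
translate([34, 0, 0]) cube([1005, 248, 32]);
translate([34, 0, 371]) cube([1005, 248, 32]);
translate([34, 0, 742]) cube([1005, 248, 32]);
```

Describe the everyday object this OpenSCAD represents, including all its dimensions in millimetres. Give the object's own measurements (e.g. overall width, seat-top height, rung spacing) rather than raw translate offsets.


An open bookshelf. Two side panels, each 34 mm thick, 248 mm deep and 920 mm tall, stand 1073 mm apart (outside-to-outside). Between them sit 3 shelves, each 32 mm thick and 248 mm deep, spanning the full gap between the sides. The bottom shelf rests on the floor (its underside at z = 0) and the clear gap between one shelf's top and the next shelf's underside is 339 mm.


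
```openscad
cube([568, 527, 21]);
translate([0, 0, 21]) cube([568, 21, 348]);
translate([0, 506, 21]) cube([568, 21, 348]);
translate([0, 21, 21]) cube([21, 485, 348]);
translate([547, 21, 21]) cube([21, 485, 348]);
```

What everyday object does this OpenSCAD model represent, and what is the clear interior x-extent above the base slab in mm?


An open box. The internal width is 526 mm.

A 568×527 base slab with four walls standing on it — an open box. The base is 568 mm wide and the walls are 21 mm thick, so the internal width is 568 − 2 × 21 = 526 mm.


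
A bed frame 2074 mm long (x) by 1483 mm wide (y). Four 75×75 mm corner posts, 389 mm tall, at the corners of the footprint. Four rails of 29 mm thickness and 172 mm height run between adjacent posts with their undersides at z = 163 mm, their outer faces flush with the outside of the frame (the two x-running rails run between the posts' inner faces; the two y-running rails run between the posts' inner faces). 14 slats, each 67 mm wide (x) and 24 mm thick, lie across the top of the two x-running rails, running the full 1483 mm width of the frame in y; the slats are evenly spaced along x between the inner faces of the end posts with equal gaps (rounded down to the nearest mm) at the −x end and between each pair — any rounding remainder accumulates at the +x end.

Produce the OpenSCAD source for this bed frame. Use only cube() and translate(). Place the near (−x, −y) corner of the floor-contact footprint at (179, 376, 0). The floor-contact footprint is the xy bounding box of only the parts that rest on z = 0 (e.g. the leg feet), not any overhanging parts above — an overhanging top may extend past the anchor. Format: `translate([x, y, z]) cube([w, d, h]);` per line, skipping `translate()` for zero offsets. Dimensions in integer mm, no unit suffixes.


translate([179, 376, 0]) cube([75, 75, 389]);
translate([179, 1784, 0]) cube([75, 75, 389]);
translate([2178, 376, 0]) cube([75, 75, 389]);
translate([2178, 1784, 0]) cube([75, 75, 389]);
translate([254, 376, 163]) cube([1924, 29, 172]);
translate([254, 1830, 163]) cube([1924, 29, 172]);
translate([179, 451, 163]) cube([29, 1333, 172]);
translate([2224, 451, 163]) cube([29, 1333, 172]);
translate([319, 376, 335]) cube([67, 1483, 24]);
translate([451, 376, 335]) cube([67, 1483, 24]);
translate([583, 376, 335]) cube([67, 1483, 24]);
translate([715, 376, 335]) cube([67, 1483, 24]);
translate([847, 376, 335]) cube([67, 1483, 24]);
translate([979, 376, 335]) cube([67, 1483, 24]);
translate([1111, 376, 335]) cube([67, 1483, 24]);
translate([1243, 376, 335]) cube([67, 1483, 24]);
translate([1375, 376, 335]) cube([67, 1483, 24]);
translate([1507, 376, 335]) cube([67, 1483, 24]);
translate([1639, 376, 335]) cube([67, 1483, 24]);
translate([1771, 376, 335]) cube([67, 1483, 24]);
translate([1903, 376, 335]) cube([67, 1483, 24]);
translate([2035, 376, 335]) cube([67, 1483, 24]);


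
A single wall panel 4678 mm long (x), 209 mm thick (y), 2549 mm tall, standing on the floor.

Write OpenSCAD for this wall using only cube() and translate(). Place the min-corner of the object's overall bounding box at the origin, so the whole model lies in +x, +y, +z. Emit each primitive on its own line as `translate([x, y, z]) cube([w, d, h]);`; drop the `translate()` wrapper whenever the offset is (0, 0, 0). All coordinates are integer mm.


cube([4678, 209, 2549]);


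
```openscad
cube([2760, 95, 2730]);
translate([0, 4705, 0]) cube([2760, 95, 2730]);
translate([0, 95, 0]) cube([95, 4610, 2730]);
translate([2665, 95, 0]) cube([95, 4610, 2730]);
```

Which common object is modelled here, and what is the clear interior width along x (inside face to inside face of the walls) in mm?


A house (or room) frame. The interior width is 2570 mm.

Four 2730 mm walls enclosing a rectangle with no floor or roof — a room or house frame. Outside width is 2760 mm and wall thickness is 95 mm, so the interior width is 2760 − 2 × 95 = 2570 mm.
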